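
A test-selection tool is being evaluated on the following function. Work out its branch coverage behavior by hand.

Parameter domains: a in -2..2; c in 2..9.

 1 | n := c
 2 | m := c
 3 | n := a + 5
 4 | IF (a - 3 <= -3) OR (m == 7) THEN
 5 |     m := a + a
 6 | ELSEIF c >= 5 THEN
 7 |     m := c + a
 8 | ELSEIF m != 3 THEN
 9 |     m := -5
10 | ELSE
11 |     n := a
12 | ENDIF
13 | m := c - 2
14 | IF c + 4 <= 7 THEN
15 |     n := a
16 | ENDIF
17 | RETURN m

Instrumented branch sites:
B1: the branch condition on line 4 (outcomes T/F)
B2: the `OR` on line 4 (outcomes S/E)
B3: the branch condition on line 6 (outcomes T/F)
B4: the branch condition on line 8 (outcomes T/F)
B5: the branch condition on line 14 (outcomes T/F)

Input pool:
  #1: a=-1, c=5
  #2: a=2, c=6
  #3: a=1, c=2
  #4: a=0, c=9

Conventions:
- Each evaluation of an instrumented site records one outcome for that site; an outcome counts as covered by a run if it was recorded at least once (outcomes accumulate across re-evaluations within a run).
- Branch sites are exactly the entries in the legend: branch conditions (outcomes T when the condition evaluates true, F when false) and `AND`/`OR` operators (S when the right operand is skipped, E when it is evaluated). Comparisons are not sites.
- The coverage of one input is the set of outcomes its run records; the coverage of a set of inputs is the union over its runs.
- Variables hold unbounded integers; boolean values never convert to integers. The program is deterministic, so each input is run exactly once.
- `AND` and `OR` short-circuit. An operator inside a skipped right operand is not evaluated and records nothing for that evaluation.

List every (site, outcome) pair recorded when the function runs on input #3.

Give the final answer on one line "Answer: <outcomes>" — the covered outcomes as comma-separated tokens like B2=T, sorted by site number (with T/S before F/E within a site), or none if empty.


Simulating input #3 (a=1, c=2) step by step:
  B2->E, B1->F, B3->F, B4->T, B5->T
distinct outcomes covered: B1=F, B2=E, B3=F, B4=T, B5=T
Answer: B1=F, B2=E, B3=F, B4=T, B5=T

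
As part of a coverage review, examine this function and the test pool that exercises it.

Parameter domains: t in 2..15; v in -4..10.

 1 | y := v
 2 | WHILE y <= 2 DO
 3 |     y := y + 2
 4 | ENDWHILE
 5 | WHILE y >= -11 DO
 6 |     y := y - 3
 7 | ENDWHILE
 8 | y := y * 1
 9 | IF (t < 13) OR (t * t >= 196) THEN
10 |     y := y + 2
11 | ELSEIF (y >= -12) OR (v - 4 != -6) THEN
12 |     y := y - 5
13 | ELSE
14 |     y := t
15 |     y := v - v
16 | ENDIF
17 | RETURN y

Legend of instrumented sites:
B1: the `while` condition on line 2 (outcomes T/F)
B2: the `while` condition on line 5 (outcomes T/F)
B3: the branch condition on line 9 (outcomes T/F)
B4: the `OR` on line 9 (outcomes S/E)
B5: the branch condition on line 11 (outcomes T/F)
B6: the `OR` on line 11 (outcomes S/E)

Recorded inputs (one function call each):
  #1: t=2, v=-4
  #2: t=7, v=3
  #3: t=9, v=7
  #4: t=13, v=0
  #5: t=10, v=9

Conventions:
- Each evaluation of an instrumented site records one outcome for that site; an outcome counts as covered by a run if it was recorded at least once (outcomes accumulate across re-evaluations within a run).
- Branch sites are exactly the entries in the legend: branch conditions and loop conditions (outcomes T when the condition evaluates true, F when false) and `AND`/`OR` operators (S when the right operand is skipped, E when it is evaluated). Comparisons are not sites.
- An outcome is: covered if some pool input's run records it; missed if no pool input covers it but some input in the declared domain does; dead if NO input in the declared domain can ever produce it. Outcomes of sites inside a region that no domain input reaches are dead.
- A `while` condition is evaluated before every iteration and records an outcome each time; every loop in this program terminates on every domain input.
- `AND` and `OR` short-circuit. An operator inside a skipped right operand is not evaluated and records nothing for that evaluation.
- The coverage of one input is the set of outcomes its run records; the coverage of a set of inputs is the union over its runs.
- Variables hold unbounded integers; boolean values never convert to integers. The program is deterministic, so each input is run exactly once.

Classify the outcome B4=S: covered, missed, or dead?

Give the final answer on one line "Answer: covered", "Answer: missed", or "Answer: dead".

B4=S is recorded by pool input(s) 1, 2, 3, 5 -> covered

Answer: covered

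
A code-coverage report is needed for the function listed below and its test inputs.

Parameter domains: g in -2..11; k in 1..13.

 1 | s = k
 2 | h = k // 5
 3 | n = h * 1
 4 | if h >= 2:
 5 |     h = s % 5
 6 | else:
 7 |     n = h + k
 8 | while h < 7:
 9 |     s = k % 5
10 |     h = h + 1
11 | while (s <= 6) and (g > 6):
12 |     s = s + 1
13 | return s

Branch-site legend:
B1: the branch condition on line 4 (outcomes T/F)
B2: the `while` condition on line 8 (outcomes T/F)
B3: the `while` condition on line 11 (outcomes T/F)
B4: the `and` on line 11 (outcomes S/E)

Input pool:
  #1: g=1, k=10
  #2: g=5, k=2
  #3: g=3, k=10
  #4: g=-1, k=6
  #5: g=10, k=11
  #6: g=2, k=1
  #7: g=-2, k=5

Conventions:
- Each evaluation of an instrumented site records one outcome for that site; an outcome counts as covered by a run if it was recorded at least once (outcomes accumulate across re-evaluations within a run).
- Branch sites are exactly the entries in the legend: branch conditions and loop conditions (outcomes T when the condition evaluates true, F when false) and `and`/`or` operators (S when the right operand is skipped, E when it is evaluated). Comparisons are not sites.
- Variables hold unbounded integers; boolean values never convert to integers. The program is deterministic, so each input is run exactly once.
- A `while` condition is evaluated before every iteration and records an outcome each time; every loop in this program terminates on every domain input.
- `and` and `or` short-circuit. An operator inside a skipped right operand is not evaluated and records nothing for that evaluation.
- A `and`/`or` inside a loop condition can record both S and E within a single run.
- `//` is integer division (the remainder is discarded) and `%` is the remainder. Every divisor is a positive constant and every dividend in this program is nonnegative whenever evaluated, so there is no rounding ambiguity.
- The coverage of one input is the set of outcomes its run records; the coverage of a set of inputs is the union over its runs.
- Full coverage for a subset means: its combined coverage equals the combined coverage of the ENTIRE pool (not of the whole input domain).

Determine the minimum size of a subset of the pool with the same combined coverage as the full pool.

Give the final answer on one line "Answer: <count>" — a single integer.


input #1, g=1, k=10: outcomes B1=T, B2=T, B2=F, B3=F, B4=E
input #2, g=5, k=2: outcomes B1=F, B2=T, B2=F, B3=F, B4=E
input #3, g=3, k=10: outcomes B1=T, B2=T, B2=F, B3=F, B4=E
input #4, g=-1, k=6: outcomes B1=F, B2=T, B2=F, B3=F, B4=E
input #5, g=10, k=11: outcomes B1=T, B2=T, B2=F, B3=T, B3=F, B4=S, B4=E
input #6, g=2, k=1: outcomes B1=F, B2=T, B2=F, B3=F, B4=E
input #7, g=-2, k=5: outcomes B1=F, B2=T, B2=F, B3=F, B4=E
pool-wide coverage (8 outcomes): B1=T, B1=F, B2=T, B2=F, B3=T, B3=F, B4=S, B4=E
every size-1 subset falls short of the 8 outcomes (best: 7/8)
inputs {2, 5} (size 2) cover everything; no size-2 subset with a lexicographically smaller index list covers all 8
Answer: 2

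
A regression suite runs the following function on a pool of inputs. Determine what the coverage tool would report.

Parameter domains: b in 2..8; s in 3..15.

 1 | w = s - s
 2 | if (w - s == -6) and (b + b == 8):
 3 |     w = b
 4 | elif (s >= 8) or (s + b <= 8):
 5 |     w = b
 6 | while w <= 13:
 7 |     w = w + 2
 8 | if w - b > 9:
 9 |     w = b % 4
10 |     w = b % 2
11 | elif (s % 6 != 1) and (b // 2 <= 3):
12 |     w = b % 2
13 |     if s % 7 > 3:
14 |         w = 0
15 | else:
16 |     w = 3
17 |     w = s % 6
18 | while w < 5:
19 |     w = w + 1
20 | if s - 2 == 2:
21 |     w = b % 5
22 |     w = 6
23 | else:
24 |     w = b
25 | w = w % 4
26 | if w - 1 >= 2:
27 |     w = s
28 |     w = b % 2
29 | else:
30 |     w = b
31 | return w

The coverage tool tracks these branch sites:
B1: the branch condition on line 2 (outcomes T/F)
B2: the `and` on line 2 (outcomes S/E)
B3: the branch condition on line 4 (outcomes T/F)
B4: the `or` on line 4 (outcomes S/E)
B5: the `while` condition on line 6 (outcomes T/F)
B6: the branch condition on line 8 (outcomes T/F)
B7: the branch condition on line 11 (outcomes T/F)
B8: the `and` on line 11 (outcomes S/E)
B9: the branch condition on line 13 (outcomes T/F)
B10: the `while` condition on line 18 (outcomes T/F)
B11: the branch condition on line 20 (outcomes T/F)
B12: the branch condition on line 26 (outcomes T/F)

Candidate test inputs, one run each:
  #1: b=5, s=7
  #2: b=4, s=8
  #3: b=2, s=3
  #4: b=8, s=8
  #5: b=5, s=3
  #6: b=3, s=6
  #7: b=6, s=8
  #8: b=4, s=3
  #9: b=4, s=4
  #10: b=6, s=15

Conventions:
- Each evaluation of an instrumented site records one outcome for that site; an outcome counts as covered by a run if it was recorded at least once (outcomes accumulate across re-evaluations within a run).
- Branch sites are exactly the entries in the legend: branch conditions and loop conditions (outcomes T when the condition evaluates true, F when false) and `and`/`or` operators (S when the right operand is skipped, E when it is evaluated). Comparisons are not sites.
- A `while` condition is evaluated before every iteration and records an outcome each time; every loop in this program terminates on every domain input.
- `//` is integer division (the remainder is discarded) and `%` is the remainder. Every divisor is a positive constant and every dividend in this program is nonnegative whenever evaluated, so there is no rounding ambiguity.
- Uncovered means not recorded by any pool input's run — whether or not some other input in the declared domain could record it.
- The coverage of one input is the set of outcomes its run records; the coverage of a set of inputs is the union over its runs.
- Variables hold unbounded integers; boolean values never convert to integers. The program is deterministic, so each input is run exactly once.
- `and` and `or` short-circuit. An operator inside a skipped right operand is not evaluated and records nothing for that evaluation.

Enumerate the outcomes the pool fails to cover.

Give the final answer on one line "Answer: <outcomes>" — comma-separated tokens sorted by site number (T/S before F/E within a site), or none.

input #1 (b=5, s=7): events B2->S, B1->F, B4->E, B3->F, B5->T, B5->T, B5->T, B5->T, B5->T, B5->T, B5->T, B5->F, B6->F, B8->S, ...; covers B1=F, B2=S, B3=F, B4=E, B5=T, B5=F, B6=F, B7=F, B8=S, B10=T, B10=F, B11=F, B12=F
input #2 (b=4, s=8): events B2->S, B1->F, B4->S, B3->T, B5->T, B5->T, B5->T, B5->T, B5->T, B5->F, B6->T, B10->T, B10->T, B10->T, ...; covers B1=F, B2=S, B3=T, B4=S, B5=T, B5=F, B6=T, B10=T, B10=F, B11=F, B12=F
input #3 (b=2, s=3): events B2->S, B1->F, B4->E, B3->T, B5->T, B5->T, B5->T, B5->T, B5->T, B5->T, B5->F, B6->T, B10->T, B10->T, ...; covers B1=F, B2=S, B3=T, B4=E, B5=T, B5=F, B6=T, B10=T, B10=F, B11=F, B12=F
input #4 (b=8, s=8): events B2->S, B1->F, B4->S, B3->T, B5->T, B5->T, B5->T, B5->F, B6->F, B8->E, B7->F, B10->T, B10->T, B10->T, ...; covers B1=F, B2=S, B3=T, B4=S, B5=T, B5=F, B6=F, B7=F, B8=E, B10=T, B10=F, B11=F, B12=F
input #5 (b=5, s=3): events B2->S, B1->F, B4->E, B3->T, B5->T, B5->T, B5->T, B5->T, B5->T, B5->F, B6->T, B10->T, B10->T, B10->T, ...; covers B1=F, B2=S, B3=T, B4=E, B5=T, B5=F, B6=T, B10=T, B10=F, B11=F, B12=F
input #6 (b=3, s=6): events B2->E, B1->F, B4->E, B3->F, B5->T, B5->T, B5->T, B5->T, B5->T, B5->T, B5->T, B5->F, B6->T, B10->T, ...; covers B1=F, B2=E, B3=F, B4=E, B5=T, B5=F, B6=T, B10=T, B10=F, B11=F, B12=T
input #7 (b=6, s=8): events B2->S, B1->F, B4->S, B3->T, B5->T, B5->T, B5->T, B5->T, B5->F, B6->F, B8->E, B7->T, B9->F, B10->T, ...; covers B1=F, B2=S, B3=T, B4=S, B5=T, B5=F, B6=F, B7=T, B8=E, B9=F, B10=T, B10=F, B11=F, B12=F
input #8 (b=4, s=3): events B2->S, B1->F, B4->E, B3->T, B5->T, B5->T, B5->T, B5->T, B5->T, B5->F, B6->T, B10->T, B10->T, B10->T, ...; covers B1=F, B2=S, B3=T, B4=E, B5=T, B5=F, B6=T, B10=T, B10=F, B11=F, B12=F
input #9 (b=4, s=4): events B2->S, B1->F, B4->E, B3->T, B5->T, B5->T, B5->T, B5->T, B5->T, B5->F, B6->T, B10->T, B10->T, B10->T, ...; covers B1=F, B2=S, B3=T, B4=E, B5=T, B5=F, B6=T, B10=T, B10=F, B11=T, B12=F
input #10 (b=6, s=15): events B2->S, B1->F, B4->S, B3->T, B5->T, B5->T, B5->T, B5->T, B5->F, B6->F, B8->E, B7->T, B9->F, B10->T, ...; covers B1=F, B2=S, B3=T, B4=S, B5=T, B5=F, B6=F, B7=T, B8=E, B9=F, B10=T, B10=F, B11=F, B12=F
union over the pool: B1=F, B2=S, B2=E, B3=T, B3=F, B4=S, B4=E, B5=T, B5=F, B6=T, B6=F, B7=T, B7=F, B8=S, B8=E, B9=F, B10=T, B10=F, B11=T, B11=F, B12=T, B12=F
uncovered (2 of 24): B1=T, B9=T

Answer: B1=T, B9=T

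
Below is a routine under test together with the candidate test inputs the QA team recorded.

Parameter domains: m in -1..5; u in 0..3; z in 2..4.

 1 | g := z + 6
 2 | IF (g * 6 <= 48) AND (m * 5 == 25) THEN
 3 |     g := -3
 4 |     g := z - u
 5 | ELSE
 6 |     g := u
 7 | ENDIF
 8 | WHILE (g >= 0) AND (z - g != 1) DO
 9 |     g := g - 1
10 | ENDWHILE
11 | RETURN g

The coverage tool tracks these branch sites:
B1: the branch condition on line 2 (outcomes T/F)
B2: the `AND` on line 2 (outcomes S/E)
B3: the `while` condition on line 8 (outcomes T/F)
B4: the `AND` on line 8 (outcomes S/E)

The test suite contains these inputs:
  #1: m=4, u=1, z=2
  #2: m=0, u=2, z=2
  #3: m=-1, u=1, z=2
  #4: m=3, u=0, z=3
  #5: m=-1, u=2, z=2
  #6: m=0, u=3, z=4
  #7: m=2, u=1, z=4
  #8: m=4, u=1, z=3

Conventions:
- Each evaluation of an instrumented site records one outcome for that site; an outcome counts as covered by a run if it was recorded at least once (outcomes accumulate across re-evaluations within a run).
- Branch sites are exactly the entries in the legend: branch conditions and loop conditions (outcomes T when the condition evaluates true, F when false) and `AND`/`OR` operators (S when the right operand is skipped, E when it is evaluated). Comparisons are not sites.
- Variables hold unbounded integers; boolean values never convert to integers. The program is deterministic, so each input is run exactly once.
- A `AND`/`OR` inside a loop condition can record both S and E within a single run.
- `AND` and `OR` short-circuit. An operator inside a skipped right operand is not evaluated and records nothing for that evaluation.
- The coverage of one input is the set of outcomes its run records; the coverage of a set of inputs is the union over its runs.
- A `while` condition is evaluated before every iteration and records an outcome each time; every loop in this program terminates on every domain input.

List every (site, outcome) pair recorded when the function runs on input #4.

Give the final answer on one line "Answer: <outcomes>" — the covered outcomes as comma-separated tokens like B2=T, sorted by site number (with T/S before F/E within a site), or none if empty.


Simulating input #4 (m=3, u=0, z=3) step by step:
  B2->S, B1->F, B4->E, B3->T, B4->S, B3->F
distinct outcomes covered: B1=F, B2=S, B3=T, B3=F, B4=S, B4=E
Answer: B1=F, B2=S, B3=T, B3=F, B4=S, B4=E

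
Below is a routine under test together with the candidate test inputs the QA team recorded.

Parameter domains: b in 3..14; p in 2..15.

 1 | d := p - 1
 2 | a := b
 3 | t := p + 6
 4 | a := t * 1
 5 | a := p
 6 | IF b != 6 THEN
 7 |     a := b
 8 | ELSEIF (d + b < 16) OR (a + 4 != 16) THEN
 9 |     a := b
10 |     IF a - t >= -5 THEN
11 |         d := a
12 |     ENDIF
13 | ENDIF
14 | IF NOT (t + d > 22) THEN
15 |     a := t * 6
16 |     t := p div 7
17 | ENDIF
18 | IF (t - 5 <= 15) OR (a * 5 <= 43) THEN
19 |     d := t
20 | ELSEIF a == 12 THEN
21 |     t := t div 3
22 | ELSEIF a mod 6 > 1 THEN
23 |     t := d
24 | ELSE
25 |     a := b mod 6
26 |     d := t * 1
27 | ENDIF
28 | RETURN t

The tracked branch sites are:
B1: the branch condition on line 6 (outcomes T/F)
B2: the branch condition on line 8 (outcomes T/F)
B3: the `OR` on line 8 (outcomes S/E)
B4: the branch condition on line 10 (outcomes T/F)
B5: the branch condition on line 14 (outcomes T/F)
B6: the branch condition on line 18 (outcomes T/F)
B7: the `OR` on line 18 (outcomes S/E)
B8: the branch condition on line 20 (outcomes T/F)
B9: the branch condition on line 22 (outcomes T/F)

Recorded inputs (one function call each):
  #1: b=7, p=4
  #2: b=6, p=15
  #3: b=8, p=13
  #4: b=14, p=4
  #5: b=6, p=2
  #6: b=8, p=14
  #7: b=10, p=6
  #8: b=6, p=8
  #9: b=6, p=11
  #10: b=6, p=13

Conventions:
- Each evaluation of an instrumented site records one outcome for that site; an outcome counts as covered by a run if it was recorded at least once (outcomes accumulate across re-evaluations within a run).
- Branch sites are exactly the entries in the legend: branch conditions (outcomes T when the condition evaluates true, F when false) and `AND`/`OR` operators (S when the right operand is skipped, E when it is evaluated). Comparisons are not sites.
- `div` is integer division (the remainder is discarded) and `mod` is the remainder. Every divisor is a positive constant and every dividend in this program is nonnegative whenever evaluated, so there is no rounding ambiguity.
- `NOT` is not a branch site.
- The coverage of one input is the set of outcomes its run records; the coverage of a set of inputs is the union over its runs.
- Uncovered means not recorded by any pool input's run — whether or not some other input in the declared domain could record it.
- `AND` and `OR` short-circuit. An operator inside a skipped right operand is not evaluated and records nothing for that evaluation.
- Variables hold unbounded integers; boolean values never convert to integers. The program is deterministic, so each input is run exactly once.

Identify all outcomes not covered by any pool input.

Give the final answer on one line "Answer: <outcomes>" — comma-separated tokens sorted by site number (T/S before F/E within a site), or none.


input #1, b=7, p=4: events B1->T, B5->T, B7->S, B6->T; outcomes B1=T, B5=T, B6=T, B7=S
input #2, b=6, p=15: events B1->F, B3->E, B2->T, B4->F, B5->F, B7->E, B6->T; outcomes B1=F, B2=T, B3=E, B4=F, B5=F, B6=T, B7=E
input #3, b=8, p=13: events B1->T, B5->F, B7->S, B6->T; outcomes B1=T, B5=F, B6=T, B7=S
input #4, b=14, p=4: events B1->T, B5->T, B7->S, B6->T; outcomes B1=T, B5=T, B6=T, B7=S
input #5, b=6, p=2: events B1->F, B3->S, B2->T, B4->T, B5->T, B7->S, B6->T; outcomes B1=F, B2=T, B3=S, B4=T, B5=T, B6=T, B7=S
input #6, b=8, p=14: events B1->T, B5->F, B7->S, B6->T; outcomes B1=T, B5=F, B6=T, B7=S
input #7, b=10, p=6: events B1->T, B5->T, B7->S, B6->T; outcomes B1=T, B5=T, B6=T, B7=S
input #8, b=6, p=8: events B1->F, B3->S, B2->T, B4->F, B5->T, B7->S, B6->T; outcomes B1=F, B2=T, B3=S, B4=F, B5=T, B6=T, B7=S
input #9, b=6, p=11: events B1->F, B3->E, B2->T, B4->F, B5->F, B7->S, B6->T; outcomes B1=F, B2=T, B3=E, B4=F, B5=F, B6=T, B7=S
input #10, b=6, p=13: events B1->F, B3->E, B2->T, B4->F, B5->F, B7->S, B6->T; outcomes B1=F, B2=T, B3=E, B4=F, B5=F, B6=T, B7=S
union over the pool: B1=T, B1=F, B2=T, B3=S, B3=E, B4=T, B4=F, B5=T, B5=F, B6=T, B7=S, B7=E
uncovered (6 of 18): B2=F, B6=F, B8=T, B8=F, B9=T, B9=F
Answer: B2=F, B6=F, B8=T, B8=F, B9=T, B9=F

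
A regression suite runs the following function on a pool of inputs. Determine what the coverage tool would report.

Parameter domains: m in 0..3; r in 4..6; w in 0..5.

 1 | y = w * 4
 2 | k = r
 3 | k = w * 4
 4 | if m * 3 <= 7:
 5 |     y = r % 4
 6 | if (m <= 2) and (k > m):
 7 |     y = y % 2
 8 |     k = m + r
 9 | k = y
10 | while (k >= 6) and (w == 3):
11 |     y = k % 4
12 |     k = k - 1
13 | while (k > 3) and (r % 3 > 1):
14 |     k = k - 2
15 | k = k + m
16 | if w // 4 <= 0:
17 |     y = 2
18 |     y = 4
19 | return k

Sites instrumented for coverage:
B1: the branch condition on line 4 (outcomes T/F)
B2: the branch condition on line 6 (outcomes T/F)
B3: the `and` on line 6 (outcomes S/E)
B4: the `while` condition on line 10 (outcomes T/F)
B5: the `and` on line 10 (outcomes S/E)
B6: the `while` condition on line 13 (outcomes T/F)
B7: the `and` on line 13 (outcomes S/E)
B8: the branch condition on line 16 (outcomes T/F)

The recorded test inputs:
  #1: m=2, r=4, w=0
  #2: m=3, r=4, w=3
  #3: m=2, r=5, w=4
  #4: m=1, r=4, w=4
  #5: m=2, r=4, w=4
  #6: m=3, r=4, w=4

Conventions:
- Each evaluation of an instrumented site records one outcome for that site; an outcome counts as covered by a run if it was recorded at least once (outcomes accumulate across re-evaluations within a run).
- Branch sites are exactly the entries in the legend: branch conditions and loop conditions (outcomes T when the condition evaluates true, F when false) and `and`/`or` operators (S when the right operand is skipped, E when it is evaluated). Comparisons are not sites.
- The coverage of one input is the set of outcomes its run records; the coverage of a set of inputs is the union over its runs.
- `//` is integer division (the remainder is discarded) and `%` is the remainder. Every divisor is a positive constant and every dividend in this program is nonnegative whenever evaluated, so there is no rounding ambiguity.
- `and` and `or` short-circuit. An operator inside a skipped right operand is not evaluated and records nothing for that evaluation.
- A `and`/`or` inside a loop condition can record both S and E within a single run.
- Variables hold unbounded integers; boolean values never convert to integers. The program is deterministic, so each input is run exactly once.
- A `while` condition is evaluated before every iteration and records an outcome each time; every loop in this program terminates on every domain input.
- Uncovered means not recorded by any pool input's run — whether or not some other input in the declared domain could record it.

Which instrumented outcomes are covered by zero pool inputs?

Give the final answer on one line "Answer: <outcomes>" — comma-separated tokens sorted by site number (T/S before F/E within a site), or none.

test 1 (m=2, r=4, w=0) fires B1->T, B3->E, B2->F, B5->S, B4->F, B7->S, B6->F, B8->T; hits B1=T, B2=F, B3=E, B4=F, B5=S, B6=F, B7=S, B8=T
test 2 (m=3, r=4, w=3) fires B1->F, B3->S, B2->F, B5->E, B4->T, B5->E, B4->T, B5->E, B4->T, B5->E, B4->T, B5->E, B4->T, B5->E, ...; hits B1=F, B2=F, B3=S, B4=T, B4=F, B5=S, B5=E, B6=F, B7=E, B8=T
test 3 (m=2, r=5, w=4) fires B1->T, B3->E, B2->T, B5->S, B4->F, B7->S, B6->F, B8->F; hits B1=T, B2=T, B3=E, B4=F, B5=S, B6=F, B7=S, B8=F
test 4 (m=1, r=4, w=4) fires B1->T, B3->E, B2->T, B5->S, B4->F, B7->S, B6->F, B8->F; hits B1=T, B2=T, B3=E, B4=F, B5=S, B6=F, B7=S, B8=F
test 5 (m=2, r=4, w=4) fires B1->T, B3->E, B2->T, B5->S, B4->F, B7->S, B6->F, B8->F; hits B1=T, B2=T, B3=E, B4=F, B5=S, B6=F, B7=S, B8=F
test 6 (m=3, r=4, w=4) fires B1->F, B3->S, B2->F, B5->E, B4->F, B7->E, B6->F, B8->F; hits B1=F, B2=F, B3=S, B4=F, B5=E, B6=F, B7=E, B8=F
union over the pool: B1=T, B1=F, B2=T, B2=F, B3=S, B3=E, B4=T, B4=F, B5=S, B5=E, B6=F, B7=S, B7=E, B8=T, B8=F
uncovered (1 of 16): B6=T

Answer: B6=T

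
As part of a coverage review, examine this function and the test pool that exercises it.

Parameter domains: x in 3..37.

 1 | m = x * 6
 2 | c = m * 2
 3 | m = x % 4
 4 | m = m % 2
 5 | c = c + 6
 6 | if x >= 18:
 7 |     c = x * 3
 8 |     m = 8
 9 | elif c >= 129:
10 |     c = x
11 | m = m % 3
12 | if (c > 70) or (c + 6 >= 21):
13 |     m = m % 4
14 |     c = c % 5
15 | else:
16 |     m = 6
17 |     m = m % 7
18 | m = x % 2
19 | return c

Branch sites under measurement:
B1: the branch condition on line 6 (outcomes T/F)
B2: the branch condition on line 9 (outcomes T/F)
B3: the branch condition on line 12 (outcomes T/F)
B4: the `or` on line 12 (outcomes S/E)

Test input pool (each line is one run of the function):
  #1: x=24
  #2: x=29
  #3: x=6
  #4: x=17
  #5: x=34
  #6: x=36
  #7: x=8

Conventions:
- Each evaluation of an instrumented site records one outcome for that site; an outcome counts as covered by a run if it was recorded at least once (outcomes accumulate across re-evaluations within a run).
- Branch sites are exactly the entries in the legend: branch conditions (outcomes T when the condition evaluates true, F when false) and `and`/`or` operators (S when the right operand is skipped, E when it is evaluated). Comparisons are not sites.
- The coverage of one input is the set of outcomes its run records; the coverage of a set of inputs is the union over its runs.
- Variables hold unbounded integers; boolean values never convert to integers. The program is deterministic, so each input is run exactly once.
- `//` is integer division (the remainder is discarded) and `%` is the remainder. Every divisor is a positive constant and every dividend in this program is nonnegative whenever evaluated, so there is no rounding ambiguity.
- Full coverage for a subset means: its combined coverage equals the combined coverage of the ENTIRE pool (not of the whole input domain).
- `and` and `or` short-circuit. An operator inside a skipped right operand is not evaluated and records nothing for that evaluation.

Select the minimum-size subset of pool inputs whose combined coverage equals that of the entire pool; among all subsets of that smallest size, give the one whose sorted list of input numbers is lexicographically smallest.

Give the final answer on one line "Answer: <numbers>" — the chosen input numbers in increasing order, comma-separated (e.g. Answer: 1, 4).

run #1 (x=24) records B1=T, B3=T, B4=S
run #2 (x=29) records B1=T, B3=T, B4=S
run #3 (x=6) records B1=F, B2=F, B3=T, B4=S
run #4 (x=17) records B1=F, B2=T, B3=T, B4=E
run #5 (x=34) records B1=T, B3=T, B4=S
run #6 (x=36) records B1=T, B3=T, B4=S
run #7 (x=8) records B1=F, B2=F, B3=T, B4=S
pool-wide coverage (7 outcomes): B1=T, B1=F, B2=T, B2=F, B3=T, B4=S, B4=E
no size-1 subset reaches all 7 outcomes (best union: 4/7)
no size-2 subset reaches all 7 outcomes (best union: 6/7)
the canonical winner is {1, 3, 4}: size 3, full 7-outcome coverage, earliest index list among size-3 covers

Answer: 1, 3, 4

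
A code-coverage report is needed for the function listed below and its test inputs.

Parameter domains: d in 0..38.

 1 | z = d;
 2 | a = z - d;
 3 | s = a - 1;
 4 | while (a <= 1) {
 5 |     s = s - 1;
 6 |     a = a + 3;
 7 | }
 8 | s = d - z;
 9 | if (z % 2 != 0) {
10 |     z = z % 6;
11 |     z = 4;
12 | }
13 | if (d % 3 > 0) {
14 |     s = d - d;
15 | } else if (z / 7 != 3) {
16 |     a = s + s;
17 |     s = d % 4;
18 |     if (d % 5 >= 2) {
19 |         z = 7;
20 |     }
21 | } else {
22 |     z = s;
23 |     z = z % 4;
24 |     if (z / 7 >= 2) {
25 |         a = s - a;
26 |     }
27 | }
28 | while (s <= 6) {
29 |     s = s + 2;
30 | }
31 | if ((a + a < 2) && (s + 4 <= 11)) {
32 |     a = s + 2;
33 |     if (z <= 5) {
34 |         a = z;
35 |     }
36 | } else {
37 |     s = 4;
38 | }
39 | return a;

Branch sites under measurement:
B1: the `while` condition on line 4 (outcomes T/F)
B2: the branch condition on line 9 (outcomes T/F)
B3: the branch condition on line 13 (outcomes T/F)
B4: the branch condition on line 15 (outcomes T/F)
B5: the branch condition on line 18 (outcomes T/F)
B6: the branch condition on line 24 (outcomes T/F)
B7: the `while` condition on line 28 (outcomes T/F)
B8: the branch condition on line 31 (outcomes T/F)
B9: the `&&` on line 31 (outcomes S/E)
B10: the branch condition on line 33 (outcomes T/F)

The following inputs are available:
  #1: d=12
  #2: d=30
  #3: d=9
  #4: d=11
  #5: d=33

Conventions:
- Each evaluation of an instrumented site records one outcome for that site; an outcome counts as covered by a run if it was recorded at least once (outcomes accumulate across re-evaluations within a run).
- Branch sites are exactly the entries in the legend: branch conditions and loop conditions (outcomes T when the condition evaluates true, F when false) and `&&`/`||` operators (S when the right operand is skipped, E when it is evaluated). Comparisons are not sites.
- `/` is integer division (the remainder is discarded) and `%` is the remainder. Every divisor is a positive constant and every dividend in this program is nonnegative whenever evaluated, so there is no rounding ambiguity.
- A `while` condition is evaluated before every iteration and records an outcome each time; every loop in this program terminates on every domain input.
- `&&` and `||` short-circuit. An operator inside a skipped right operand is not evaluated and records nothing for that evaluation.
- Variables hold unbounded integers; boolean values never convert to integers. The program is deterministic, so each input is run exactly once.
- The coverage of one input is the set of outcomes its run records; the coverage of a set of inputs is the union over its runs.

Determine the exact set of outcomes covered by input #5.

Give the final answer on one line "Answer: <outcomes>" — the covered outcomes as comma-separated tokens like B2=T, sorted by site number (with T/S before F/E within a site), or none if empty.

Simulating input #5 (d=33) step by step:
  B1->T, B1->F, B2->T, B3->F, B4->T, B5->T, B7->T, B7->T, B7->T, B7->F
  B9->E, B8->T, B10->F
collecting distinct outcomes: B1=T, B1=F, B2=T, B3=F, B4=T, B5=T, B7=T, B7=F, B8=T, B9=E, B10=F

Answer: B1=T, B1=F, B2=T, B3=F, B4=T, B5=T, B7=T, B7=F, B8=T, B9=E, B10=F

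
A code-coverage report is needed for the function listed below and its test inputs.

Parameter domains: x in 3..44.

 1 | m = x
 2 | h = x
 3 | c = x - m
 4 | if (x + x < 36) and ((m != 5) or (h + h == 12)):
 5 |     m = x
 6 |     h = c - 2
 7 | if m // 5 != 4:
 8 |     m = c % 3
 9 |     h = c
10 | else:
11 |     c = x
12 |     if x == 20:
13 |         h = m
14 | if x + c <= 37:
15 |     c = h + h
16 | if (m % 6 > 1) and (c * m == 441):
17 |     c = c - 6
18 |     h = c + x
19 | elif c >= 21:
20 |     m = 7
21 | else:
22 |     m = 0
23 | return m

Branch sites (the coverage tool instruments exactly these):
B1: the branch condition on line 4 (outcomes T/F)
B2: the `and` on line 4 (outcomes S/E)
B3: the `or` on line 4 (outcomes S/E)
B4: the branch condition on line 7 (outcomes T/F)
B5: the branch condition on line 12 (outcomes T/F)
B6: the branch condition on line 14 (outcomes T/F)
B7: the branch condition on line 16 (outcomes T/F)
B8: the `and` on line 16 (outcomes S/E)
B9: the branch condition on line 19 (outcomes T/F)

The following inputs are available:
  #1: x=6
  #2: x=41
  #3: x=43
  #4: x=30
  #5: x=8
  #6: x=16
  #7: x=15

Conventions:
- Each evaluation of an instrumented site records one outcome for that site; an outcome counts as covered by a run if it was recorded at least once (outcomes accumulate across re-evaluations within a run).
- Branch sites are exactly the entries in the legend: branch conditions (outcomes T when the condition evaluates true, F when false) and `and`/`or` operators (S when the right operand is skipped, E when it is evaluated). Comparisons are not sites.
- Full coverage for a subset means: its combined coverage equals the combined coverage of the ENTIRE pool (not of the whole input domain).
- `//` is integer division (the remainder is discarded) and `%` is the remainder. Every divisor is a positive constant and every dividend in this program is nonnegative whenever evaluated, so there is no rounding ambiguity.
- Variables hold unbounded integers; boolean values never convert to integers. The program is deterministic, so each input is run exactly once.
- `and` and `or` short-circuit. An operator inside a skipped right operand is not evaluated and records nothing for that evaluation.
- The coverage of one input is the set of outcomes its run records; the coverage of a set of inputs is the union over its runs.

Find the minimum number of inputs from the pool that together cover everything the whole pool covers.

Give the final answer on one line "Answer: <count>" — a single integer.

test 1 (x=6) hits B1=T, B2=E, B3=S, B4=T, B6=T, B7=F, B8=S, B9=F
test 2 (x=41) hits B1=F, B2=S, B4=T, B6=F, B7=F, B8=S, B9=F
test 3 (x=43) hits B1=F, B2=S, B4=T, B6=F, B7=F, B8=S, B9=F
test 4 (x=30) hits B1=F, B2=S, B4=T, B6=T, B7=F, B8=S, B9=F
test 5 (x=8) hits B1=T, B2=E, B3=S, B4=T, B6=T, B7=F, B8=S, B9=F
test 6 (x=16) hits B1=T, B2=E, B3=S, B4=T, B6=T, B7=F, B8=S, B9=F
test 7 (x=15) hits B1=T, B2=E, B3=S, B4=T, B6=T, B7=F, B8=S, B9=F
the full pool covers 11 outcomes: B1=T, B1=F, B2=S, B2=E, B3=S, B4=T, B6=T, B6=F, B7=F, B8=S, B9=F
checked all size-1 subsets: none covers 11 outcomes (max 8/11)
the canonical winner is {1, 2}: size 2, full 11-outcome coverage, earliest index list among size-2 covers

Answer: 2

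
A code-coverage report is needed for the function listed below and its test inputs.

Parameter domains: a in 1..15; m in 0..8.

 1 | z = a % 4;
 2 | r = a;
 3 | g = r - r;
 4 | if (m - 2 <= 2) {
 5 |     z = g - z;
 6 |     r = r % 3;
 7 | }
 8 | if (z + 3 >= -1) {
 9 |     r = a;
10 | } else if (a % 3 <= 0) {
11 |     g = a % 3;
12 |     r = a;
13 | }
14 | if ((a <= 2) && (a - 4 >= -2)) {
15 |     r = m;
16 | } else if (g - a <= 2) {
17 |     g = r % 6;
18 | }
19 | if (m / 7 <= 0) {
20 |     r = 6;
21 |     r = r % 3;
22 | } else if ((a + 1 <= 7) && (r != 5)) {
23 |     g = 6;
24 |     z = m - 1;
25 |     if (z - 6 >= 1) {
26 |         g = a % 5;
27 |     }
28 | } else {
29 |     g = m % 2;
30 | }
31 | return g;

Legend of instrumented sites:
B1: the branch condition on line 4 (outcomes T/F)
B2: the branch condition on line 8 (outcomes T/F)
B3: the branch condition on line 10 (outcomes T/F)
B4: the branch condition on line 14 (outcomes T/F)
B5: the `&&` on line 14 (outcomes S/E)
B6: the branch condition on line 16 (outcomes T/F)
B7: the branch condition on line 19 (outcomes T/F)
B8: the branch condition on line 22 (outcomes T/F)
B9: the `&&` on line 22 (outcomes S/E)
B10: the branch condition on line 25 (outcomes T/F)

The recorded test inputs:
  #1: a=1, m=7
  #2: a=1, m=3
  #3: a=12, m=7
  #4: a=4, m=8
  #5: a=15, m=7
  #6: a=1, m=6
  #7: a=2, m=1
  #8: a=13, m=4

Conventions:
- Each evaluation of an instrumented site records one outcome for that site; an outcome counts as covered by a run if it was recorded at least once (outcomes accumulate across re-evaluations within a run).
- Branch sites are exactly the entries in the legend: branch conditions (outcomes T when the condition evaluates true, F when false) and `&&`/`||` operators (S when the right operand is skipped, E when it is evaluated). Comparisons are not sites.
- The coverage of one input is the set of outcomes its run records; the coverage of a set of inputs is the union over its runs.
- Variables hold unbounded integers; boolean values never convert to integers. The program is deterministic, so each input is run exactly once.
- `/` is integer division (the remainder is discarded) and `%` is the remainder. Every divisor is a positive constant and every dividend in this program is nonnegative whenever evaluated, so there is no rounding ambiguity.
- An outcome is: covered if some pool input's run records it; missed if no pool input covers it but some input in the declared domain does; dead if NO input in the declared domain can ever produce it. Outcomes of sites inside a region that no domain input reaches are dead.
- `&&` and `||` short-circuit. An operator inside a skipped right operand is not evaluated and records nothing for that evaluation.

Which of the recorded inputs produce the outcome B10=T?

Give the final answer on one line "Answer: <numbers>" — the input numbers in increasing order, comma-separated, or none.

input #1 (a=1, m=7): misses B10=T
input #2 (a=1, m=3): misses B10=T
input #3 (a=12, m=7): misses B10=T
input #4 (a=4, m=8): covers B10=T
input #5 (a=15, m=7): misses B10=T
input #6 (a=1, m=6): misses B10=T
input #7 (a=2, m=1): misses B10=T
input #8 (a=13, m=4): misses B10=T

Answer: 4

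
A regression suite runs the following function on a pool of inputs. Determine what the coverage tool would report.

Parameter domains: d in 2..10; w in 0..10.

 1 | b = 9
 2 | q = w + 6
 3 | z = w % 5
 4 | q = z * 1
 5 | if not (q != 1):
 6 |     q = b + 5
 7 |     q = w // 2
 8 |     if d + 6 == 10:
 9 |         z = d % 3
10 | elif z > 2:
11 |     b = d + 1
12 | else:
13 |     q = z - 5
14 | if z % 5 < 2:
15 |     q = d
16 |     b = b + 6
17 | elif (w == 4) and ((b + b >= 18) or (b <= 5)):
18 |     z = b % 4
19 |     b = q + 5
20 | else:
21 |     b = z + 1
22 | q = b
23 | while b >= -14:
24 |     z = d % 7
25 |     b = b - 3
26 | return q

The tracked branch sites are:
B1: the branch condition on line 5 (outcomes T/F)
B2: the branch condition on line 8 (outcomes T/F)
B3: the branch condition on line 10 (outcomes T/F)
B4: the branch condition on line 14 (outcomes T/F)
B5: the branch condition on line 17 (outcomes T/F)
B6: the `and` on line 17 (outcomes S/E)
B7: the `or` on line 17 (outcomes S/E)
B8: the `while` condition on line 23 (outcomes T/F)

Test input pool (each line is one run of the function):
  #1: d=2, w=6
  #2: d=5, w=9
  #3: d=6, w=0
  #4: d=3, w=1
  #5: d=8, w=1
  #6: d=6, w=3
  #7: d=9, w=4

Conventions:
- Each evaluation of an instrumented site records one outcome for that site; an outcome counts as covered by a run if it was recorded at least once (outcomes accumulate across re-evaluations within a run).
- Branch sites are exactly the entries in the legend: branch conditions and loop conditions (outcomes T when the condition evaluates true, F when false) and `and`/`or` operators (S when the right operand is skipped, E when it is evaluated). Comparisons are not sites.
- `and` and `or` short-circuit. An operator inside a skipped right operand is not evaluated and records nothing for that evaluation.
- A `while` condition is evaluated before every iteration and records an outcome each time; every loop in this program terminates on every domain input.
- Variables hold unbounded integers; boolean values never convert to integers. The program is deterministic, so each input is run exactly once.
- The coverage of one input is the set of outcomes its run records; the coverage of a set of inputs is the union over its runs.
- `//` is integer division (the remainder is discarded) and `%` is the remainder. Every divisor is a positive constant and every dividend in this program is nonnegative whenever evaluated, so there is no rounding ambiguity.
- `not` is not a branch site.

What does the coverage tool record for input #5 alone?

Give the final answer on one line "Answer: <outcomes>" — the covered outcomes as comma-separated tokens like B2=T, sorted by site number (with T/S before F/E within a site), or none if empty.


Running input #5 (d=8, w=1), event by event:
  B1->T, B2->F, B4->T, B8->T, B8->T, B8->T, B8->T, B8->T, B8->T, B8->T
  B8->T, B8->T, B8->T, B8->F
distinct outcomes covered: B1=T, B2=F, B4=T, B8=T, B8=F
Answer: B1=T, B2=F, B4=T, B8=T, B8=F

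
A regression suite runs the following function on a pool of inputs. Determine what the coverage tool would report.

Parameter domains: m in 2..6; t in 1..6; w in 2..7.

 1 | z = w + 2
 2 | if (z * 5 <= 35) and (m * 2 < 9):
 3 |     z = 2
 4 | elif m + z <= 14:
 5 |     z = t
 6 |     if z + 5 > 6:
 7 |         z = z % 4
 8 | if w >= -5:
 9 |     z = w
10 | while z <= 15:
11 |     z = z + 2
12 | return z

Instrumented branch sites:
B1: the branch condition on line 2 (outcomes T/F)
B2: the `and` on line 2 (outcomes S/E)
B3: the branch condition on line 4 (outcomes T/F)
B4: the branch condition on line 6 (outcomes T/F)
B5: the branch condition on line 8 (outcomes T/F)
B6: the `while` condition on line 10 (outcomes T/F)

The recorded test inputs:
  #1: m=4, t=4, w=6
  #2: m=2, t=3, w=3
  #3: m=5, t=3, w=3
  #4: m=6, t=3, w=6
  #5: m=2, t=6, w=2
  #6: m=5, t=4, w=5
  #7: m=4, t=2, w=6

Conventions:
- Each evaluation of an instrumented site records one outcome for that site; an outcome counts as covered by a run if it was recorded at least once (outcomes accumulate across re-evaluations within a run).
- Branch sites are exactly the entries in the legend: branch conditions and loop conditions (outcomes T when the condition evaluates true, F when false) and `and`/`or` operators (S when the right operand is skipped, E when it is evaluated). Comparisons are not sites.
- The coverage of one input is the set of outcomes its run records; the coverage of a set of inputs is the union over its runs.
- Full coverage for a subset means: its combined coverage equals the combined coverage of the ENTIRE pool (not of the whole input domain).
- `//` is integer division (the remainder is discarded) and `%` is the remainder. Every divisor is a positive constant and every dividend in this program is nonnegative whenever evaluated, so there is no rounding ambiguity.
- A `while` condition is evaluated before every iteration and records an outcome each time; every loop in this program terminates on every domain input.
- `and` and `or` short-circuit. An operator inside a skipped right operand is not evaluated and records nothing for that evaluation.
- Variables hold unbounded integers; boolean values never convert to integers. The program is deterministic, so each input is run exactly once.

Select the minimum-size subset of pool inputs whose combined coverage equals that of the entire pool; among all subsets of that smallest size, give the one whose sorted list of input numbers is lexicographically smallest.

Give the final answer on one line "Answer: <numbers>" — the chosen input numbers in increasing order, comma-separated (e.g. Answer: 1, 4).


input #1, m=4, t=4, w=6: events B2->S, B1->F, B3->T, B4->T, B5->T, B6->T, B6->T, B6->T, B6->T, B6->T, B6->F; outcomes B1=F, B2=S, B3=T, B4=T, B5=T, B6=T, B6=F
input #2, m=2, t=3, w=3: events B2->E, B1->T, B5->T, B6->T, B6->T, B6->T, B6->T, B6->T, B6->T, B6->T, B6->F; outcomes B1=T, B2=E, B5=T, B6=T, B6=F
input #3, m=5, t=3, w=3: events B2->E, B1->F, B3->T, B4->T, B5->T, B6->T, B6->T, B6->T, B6->T, B6->T, B6->T, B6->T, B6->F; outcomes B1=F, B2=E, B3=T, B4=T, B5=T, B6=T, B6=F
input #4, m=6, t=3, w=6: events B2->S, B1->F, B3->T, B4->T, B5->T, B6->T, B6->T, B6->T, B6->T, B6->T, B6->F; outcomes B1=F, B2=S, B3=T, B4=T, B5=T, B6=T, B6=F
input #5, m=2, t=6, w=2: events B2->E, B1->T, B5->T, B6->T, B6->T, B6->T, B6->T, B6->T, B6->T, B6->T, B6->F; outcomes B1=T, B2=E, B5=T, B6=T, B6=F
input #6, m=5, t=4, w=5: events B2->E, B1->F, B3->T, B4->T, B5->T, B6->T, B6->T, B6->T, B6->T, B6->T, B6->T, B6->F; outcomes B1=F, B2=E, B3=T, B4=T, B5=T, B6=T, B6=F
input #7, m=4, t=2, w=6: events B2->S, B1->F, B3->T, B4->T, B5->T, B6->T, B6->T, B6->T, B6->T, B6->T, B6->F; outcomes B1=F, B2=S, B3=T, B4=T, B5=T, B6=T, B6=F
the full pool covers 9 outcomes: B1=T, B1=F, B2=S, B2=E, B3=T, B4=T, B5=T, B6=T, B6=F
no size-1 subset reaches all 9 outcomes (best union: 7/9)
inputs {1, 2} (size 2) cover everything; no size-2 subset with a lexicographically smaller index list covers all 9
Answer: 1, 2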